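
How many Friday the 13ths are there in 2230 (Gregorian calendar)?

Check the 13th of each month of 2230: Jan 13: Wed, Feb 13: Sat, Mar 13: Sat, Apr 13: Tue, May 13: Thu, Jun 13: Sun, Jul 13: Tue, Aug 13: Fri, Sep 13: Mon, Oct 13: Wed, Nov 13: Sat, Dec 13: Mon.
Friday occurs in August — 1 month.

1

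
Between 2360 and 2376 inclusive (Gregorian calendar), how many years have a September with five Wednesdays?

September has 30 days; it has five Wednesdays when Wednesday falls among the first (month-length − 28) days — i.e. when September 1 is one of Wednesday/Tuesday.
September 1 by year: 2360:Thu 2361:Fri 2362:Sat 2363:Sun 2364:Tue✓ 2365:Wed✓ 2366:Thu 2367:Fri 2368:Sun 2369:Mon 2370:Tue✓ 2371:Wed✓ 2372:Fri 2373:Sat 2374:Sun 2375:Mon 2376:Wed✓
Years with five Wednesdays: 2364, 2365, 2370, 2371, 2376 → 5.

5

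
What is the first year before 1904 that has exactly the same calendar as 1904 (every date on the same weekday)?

Two years share a calendar iff Jan 1 falls on the same weekday and both are leap or both are common. 1904: Jan 1 is Friday, leap year.
1903: Jan 1 Thursday, common
1902: Jan 1 Wednesday, common
1901: Jan 1 Tuesday, common
1900: Jan 1 Monday, common
1899: Jan 1 Sunday, common
1898: Jan 1 Saturday, common
1897: Jan 1 Friday, common
1896: Jan 1 Wednesday, leap
1895: Jan 1 Tuesday, common
1894: Jan 1 Monday, common
1893: Jan 1 Sunday, common
1892: Jan 1 Friday, leap
1892 matches on both conditions.

1892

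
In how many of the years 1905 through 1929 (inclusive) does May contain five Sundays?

May has 31 days; it has five Sundays when Sunday falls among the first (month-length − 28) days — i.e. when May 1 is one of Sunday/Saturday/Friday.
May 1 by year: 1905:Mon 1906:Tue 1907:Wed 1908:Fri✓ 1909:Sat✓ 1910:Sun✓ 1911:Mon 1912:Wed 1913:Thu 1914:Fri✓ 1915:Sat✓ 1916:Mon 1917:Tue 1918:Wed 1919:Thu 1920:Sat✓ 1921:Sun✓ 1922:Mon 1923:Tue 1924:Thu 1925:Fri✓ 1926:Sat✓ 1927:Sun✓ 1928:Tue 1929:Wed
Years with five Sundays: 1908, 1909, 1910, 1914, 1915, 1920, 1921, 1925, 1926, 1927 → 10.

10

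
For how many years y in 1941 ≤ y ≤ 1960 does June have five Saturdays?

June has 30 days; it has five Saturdays when Saturday falls among the first (month-length − 28) days — i.e. when June 1 is one of Saturday/Friday.
June 1 by year: 1941:Sun 1942:Mon 1943:Tue 1944:Thu 1945:Fri✓ 1946:Sat✓ 1947:Sun 1948:Tue 1949:Wed 1950:Thu 1951:Fri✓ 1952:Sun 1953:Mon 1954:Tue 1955:Wed 1956:Fri✓ 1957:Sat✓ 1958:Sun 1959:Mon 1960:Wed
Years with five Saturdays: 1945, 1946, 1951, 1956, 1957 → 5.

5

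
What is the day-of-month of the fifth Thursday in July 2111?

30

July 1, 2111 is a Wednesday, so the first Thursday is the 2nd.
The fifth Thursday is 2 + 28 = 30.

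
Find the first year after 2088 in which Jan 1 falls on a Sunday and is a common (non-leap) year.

Jan 1 advances by 2 weekdays after a leap year and by 1 after a common year.
2088: Jan 1 is Thursday (leap).
2089: Saturday
2090: Sunday
2090 begins on a Sunday and is a common year.

2090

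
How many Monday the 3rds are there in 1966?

2

Check the 3rd of each month of 1966: Jan 3: Mon, Feb 3: Thu, Mar 3: Thu, Apr 3: Sun, May 3: Tue, Jun 3: Fri, Jul 3: Sun, Aug 3: Wed, Sep 3: Sat, Oct 3: Mon, Nov 3: Thu, Dec 3: Sat.
Monday occurs in January, October — 2 months.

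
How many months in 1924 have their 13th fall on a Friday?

Check the 13th of each month of 1924: Jan 13: Sun, Feb 13: Wed, Mar 13: Thu, Apr 13: Sun, May 13: Tue, Jun 13: Fri, Jul 13: Sun, Aug 13: Wed, Sep 13: Sat, Oct 13: Mon, Nov 13: Thu, Dec 13: Sat.
Friday occurs in June — 1 month.

1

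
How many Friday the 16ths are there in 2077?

2

Check the 16th of each month of 2077: Jan 16: Sat, Feb 16: Tue, Mar 16: Tue, Apr 16: Fri, May 16: Sun, Jun 16: Wed, Jul 16: Fri, Aug 16: Mon, Sep 16: Thu, Oct 16: Sat, Nov 16: Tue, Dec 16: Thu.
Friday occurs in April, July — 2 months.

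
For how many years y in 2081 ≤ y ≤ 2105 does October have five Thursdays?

October has 31 days; it has five Thursdays when Thursday falls among the first (month-length − 28) days — i.e. when October 1 is one of Thursday/Wednesday/Tuesday.
October 1 by year: 2081:Wed✓ 2082:Thu✓ 2083:Fri 2084:Sun 2085:Mon 2086:Tue✓ 2087:Wed✓ 2088:Fri 2089:Sat 2090:Sun 2091:Mon 2092:Wed✓ 2093:Thu✓ 2094:Fri 2095:Sat 2096:Mon 2097:Tue✓ 2098:Wed✓ 2099:Thu✓ 2100:Fri 2101:Sat 2102:Sun 2103:Mon 2104:Wed✓ 2105:Thu✓
Years with five Thursdays: 2081, 2082, 2086, 2087, 2092, 2093, 2097, 2098, 2099, 2104, 2105 → 11.

11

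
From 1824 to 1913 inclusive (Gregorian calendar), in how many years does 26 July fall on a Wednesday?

13

Track 26 July's weekday year by year (advancing +1, or +2 across a Feb 29):
  1824: Mon  1825: Tue (+1)  1826: Wed (+1) ✓  1827: Thu (+1)  1828: Sat (+2)
  1829: Sun (+1)  1830: Mon (+1)  1831: Tue (+1)  1832: Thu (+2)  1833: Fri (+1)
  1834: Sat (+1)  1835: Sun (+1)  1836: Tue (+2)  1837: Wed (+1) ✓  … (62 more years) …
  1900: Thu (+1)  1901: Fri (+1)  1902: Sat (+1)  1903: Sun (+1)  1904: Tue (+2)
  1905: Wed (+1) ✓  1906: Thu (+1)  1907: Fri (+1)  1908: Sun (+2)  1909: Mon (+1)
  1910: Tue (+1)  1911: Wed (+1) ✓  1912: Fri (+2)  1913: Sat (+1)
Wednesday years: 1826, 1837, 1843, 1848, 1854, 1865, 1871, 1876, 1882, 1893, 1899, 1905, 1911 — 13 in total.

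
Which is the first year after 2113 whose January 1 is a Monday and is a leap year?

2120

Jan 1 advances by 2 weekdays after a leap year and by 1 after a common year.
2113: Jan 1 is Sunday.
2114: Monday
2115: Tuesday
2116: Wednesday (leap)
2117: Friday
2118: Saturday
2119: Sunday
2120: Monday (leap)
2120 begins on a Monday and is a leap year.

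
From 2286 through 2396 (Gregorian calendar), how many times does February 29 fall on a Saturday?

Leap years in 2286–2396: 27 of them.
Feb 29 weekday advances by 5 (mod 7) from one leap year to the next four years later (or differs when a century non-leap intervenes).
Leap-day weekdays: 2288:Wed 2292:Mon 2296:Sat✓ 2304:Mon 2308:Sat✓ 2312:Thu 2316:Tue 2320:Sun 2324:Fri 2328:Wed 2332:Mon 2336:Sat✓ 2340:Thu 2344:Tue 2348:Sun 2352:Fri 2356:Wed 2360:Mon 2364:Sat✓ 2368:Thu 2372:Tue 2376:Sun 2380:Fri 2384:Wed 2388:Mon 2392:Sat✓ 2396:Thu
Saturday: 2296, 2308, 2336, 2364, 2392 → 5.

5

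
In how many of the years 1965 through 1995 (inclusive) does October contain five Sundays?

15

October has 31 days; it has five Sundays when Sunday falls among the first (month-length − 28) days — i.e. when October 1 is one of Sunday/Saturday/Friday.
October 1 by year: 1965:Fri✓ 1966:Sat✓ 1967:Sun✓ 1968:Tue 1969:Wed 1970:Thu 1971:Fri✓ 1972:Sun✓ 1973:Mon 1974:Tue 1975:Wed 1976:Fri✓ 1977:Sat✓ 1978:Sun✓ 1979:Mon 1980:Wed 1981:Thu 1982:Fri✓ 1983:Sat✓ 1984:Mon 1985:Tue 1986:Wed 1987:Thu 1988:Sat✓ 1989:Sun✓ 1990:Mon 1991:Tue 1992:Thu 1993:Fri✓ 1994:Sat✓ 1995:Sun✓
Years with five Sundays: 1965, 1966, 1967, 1971, 1972, 1976, 1977, 1978, 1982, 1983, 1988, 1989, 1993, 1994, 1995 → 15.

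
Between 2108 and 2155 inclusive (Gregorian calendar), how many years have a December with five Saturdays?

December has 31 days; it has five Saturdays when Saturday falls among the first (month-length − 28) days — i.e. when December 1 is one of Saturday/Friday/Thursday.
December 1 by year: 2108:Sat✓ 2109:Sun 2110:Mon 2111:Tue 2112:Thu✓ 2113:Fri✓ 2114:Sat✓ 2115:Sun 2116:Tue 2117:Wed 2118:Thu✓ 2119:Fri✓ 2120:Sun 2121:Mon 2122:Tue …(18 more)… 2141:Fri✓ 2142:Sat✓ 2143:Sun 2144:Tue 2145:Wed 2146:Thu✓ 2147:Fri✓ 2148:Sun 2149:Mon 2150:Tue 2151:Wed 2152:Fri✓ 2153:Sat✓ 2154:Sun 2155:Mon
Years with five Saturdays: 2108, 2112, 2113, 2114, 2118, 2119, 2124, 2125, 2129, 2130, 2131, 2135, 2136, 2140, 2141, 2142, 2146, 2147, 2152, 2153 → 20.

20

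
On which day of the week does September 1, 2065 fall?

January 1, 2065 is a Thursday.
September 1 is day 244 of the year, i.e. 243 days after Jan 1.
243 mod 7 = 5, so advance 5 weekdays from Thursday: Tuesday.

Tuesday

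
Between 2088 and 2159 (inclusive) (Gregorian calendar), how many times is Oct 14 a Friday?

11

Track Oct 14's weekday year by year (advancing +1, or +2 across a Feb 29):
  2088: Thu  2089: Fri (+1) ✓  2090: Sat (+1)  2091: Sun (+1)  2092: Tue (+2)
  2093: Wed (+1)  2094: Thu (+1)  2095: Fri (+1) ✓  2096: Sun (+2)  2097: Mon (+1)
  2098: Tue (+1)  2099: Wed (+1)  2100: Thu (+1)  2101: Fri (+1) ✓  … (44 more years) …
  2146: Fri (+1) ✓  2147: Sat (+1)  2148: Mon (+2)  2149: Tue (+1)  2150: Wed (+1)
  2151: Thu (+1)  2152: Sat (+2)  2153: Sun (+1)  2154: Mon (+1)  2155: Tue (+1)
  2156: Thu (+2)  2157: Fri (+1) ✓  2158: Sat (+1)  2159: Sun (+1)
Friday years: 2089, 2095, 2101, 2107, 2112, 2118, 2129, 2135, 2140, 2146, 2157 — 11 in total.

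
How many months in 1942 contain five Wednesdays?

4

A month of length L has five Wednesdays iff its first Wednesday is on day ≤ L−28 (so day 1–3 in a 31-day month, 1–2 in a 30-day month, day 1 in a leap February).
Checking each month of 1942: Jan starts Thu (31d); Feb starts Sun (28d); Mar starts Sun (31d); Apr starts Wed (30d) ✓; May starts Fri (31d); Jun starts Mon (30d); Jul starts Wed (31d) ✓; Aug starts Sat (31d); Sep starts Tue (30d) ✓; Oct starts Thu (31d); Nov starts Sun (30d); Dec starts Tue (31d) ✓.
Five-Wednesday months: April, July, September, December → 4.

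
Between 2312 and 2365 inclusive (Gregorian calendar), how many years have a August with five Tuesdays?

August has 31 days; it has five Tuesdays when Tuesday falls among the first (month-length − 28) days — i.e. when August 1 is one of Tuesday/Monday/Sunday.
August 1 by year: 2312:Thu 2313:Fri 2314:Sat 2315:Sun✓ 2316:Tue✓ 2317:Wed 2318:Thu 2319:Fri 2320:Sun✓ 2321:Mon✓ 2322:Tue✓ 2323:Wed 2324:Fri 2325:Sat 2326:Sun✓ …(24 more)… 2351:Wed 2352:Fri 2353:Sat 2354:Sun✓ 2355:Mon✓ 2356:Wed 2357:Thu 2358:Fri 2359:Sat 2360:Mon✓ 2361:Tue✓ 2362:Wed 2363:Thu 2364:Sat 2365:Sun✓
Years with five Tuesdays: 2315, 2316, 2320, 2321, 2322, 2326, 2327, 2332, 2333, 2337, 2338, 2339, 2343, 2344, 2348, 2349, 2350, 2354, 2355, 2360, 2361, 2365 → 22.

22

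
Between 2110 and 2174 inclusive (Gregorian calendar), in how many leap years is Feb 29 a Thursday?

2

Leap years in 2110–2174: 16 of them.
Feb 29 weekday advances by 5 (mod 7) from one leap year to the next four years later (or differs when a century non-leap intervenes).
Leap-day weekdays: 2112:Mon 2116:Sat 2120:Thu✓ 2124:Tue 2128:Sun 2132:Fri 2136:Wed 2140:Mon 2144:Sat 2148:Thu✓ 2152:Tue 2156:Sun 2160:Fri 2164:Wed 2168:Mon 2172:Sat
Thursday: 2120, 2148 → 2.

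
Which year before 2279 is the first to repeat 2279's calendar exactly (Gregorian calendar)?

2273

Two years share a calendar iff Jan 1 falls on the same weekday and both are leap or both are common. 2279: Jan 1 is Wednesday, common year.
2278: Jan 1 Tuesday, common
2277: Jan 1 Monday, common
2276: Jan 1 Saturday, leap
2275: Jan 1 Friday, common
2274: Jan 1 Thursday, common
2273: Jan 1 Wednesday, common
2273 matches on both conditions.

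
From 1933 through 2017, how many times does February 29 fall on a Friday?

3

Leap years in 1933–2017: 21 of them.
Feb 29 weekday advances by 5 (mod 7) from one leap year to the next four years later (or differs when a century non-leap intervenes).
Leap-day weekdays: 1936:Sat 1940:Thu 1944:Tue 1948:Sun 1952:Fri✓ 1956:Wed 1960:Mon 1964:Sat 1968:Thu 1972:Tue 1976:Sun 1980:Fri✓ 1984:Wed 1988:Mon 1992:Sat 1996:Thu 2000:Tue 2004:Sun 2008:Fri✓ 2012:Wed 2016:Mon
Friday: 1952, 1980, 2008 → 3.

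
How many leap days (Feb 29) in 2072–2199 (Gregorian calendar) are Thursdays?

Leap years in 2072–2199: 31 of them.
Feb 29 weekday advances by 5 (mod 7) from one leap year to the next four years later (or differs when a century non-leap intervenes).
Leap-day weekdays: 2072:Mon 2076:Sat 2080:Thu✓ 2084:Tue 2088:Sun 2092:Fri 2096:Wed 2104:Fri 2108:Wed 2112:Mon 2116:Sat 2120:Thu✓ 2124:Tue …(5 more)… 2148:Thu✓ 2152:Tue 2156:Sun 2160:Fri 2164:Wed 2168:Mon 2172:Sat 2176:Thu✓ 2180:Tue 2184:Sun 2188:Fri 2192:Wed 2196:Mon
Thursday: 2080, 2120, 2148, 2176 → 4.

4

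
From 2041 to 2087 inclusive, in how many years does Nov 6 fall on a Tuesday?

Track Nov 6's weekday year by year (advancing +1, or +2 across a Feb 29):
  2041: Wed  2042: Thu (+1)  2043: Fri (+1)  2044: Sun (+2)  2045: Mon (+1)
  2046: Tue (+1) ✓  2047: Wed (+1)  2048: Fri (+2)  2049: Sat (+1)  2050: Sun (+1)
  2051: Mon (+1)  2052: Wed (+2)  2053: Thu (+1)  2054: Fri (+1)  … (19 more years) …
  2074: Tue (+1) ✓  2075: Wed (+1)  2076: Fri (+2)  2077: Sat (+1)  2078: Sun (+1)
  2079: Mon (+1)  2080: Wed (+2)  2081: Thu (+1)  2082: Fri (+1)  2083: Sat (+1)
  2084: Mon (+2)  2085: Tue (+1) ✓  2086: Wed (+1)  2087: Thu (+1)
Tuesday years: 2046, 2057, 2063, 2068, 2074, 2085 — 6 in total.

6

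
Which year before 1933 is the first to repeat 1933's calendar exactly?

1922

Two years share a calendar iff Jan 1 falls on the same weekday and both are leap or both are common. 1933: Jan 1 is Sunday, common year.
1932: Jan 1 Friday, leap
1931: Jan 1 Thursday, common
1930: Jan 1 Wednesday, common
1929: Jan 1 Tuesday, common
1928: Jan 1 Sunday, leap
1927: Jan 1 Saturday, common
1926: Jan 1 Friday, common
1925: Jan 1 Thursday, common
1924: Jan 1 Tuesday, leap
1923: Jan 1 Monday, common
1922: Jan 1 Sunday, common
1922 matches on both conditions.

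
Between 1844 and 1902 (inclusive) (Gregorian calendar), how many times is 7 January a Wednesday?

8

Track 7 January's weekday year by year (advancing +1, or +2 across a Feb 29):
  1844: Sun  1845: Tue (+2)  1846: Wed (+1) ✓  1847: Thu (+1)  1848: Fri (+1)
  1849: Sun (+2)  1850: Mon (+1)  1851: Tue (+1)  1852: Wed (+1) ✓  1853: Fri (+2)
  1854: Sat (+1)  1855: Sun (+1)  1856: Mon (+1)  1857: Wed (+2) ✓  … (31 more years) …
  1889: Mon (+2)  1890: Tue (+1)  1891: Wed (+1) ✓  1892: Thu (+1)  1893: Sat (+2)
  1894: Sun (+1)  1895: Mon (+1)  1896: Tue (+1)  1897: Thu (+2)  1898: Fri (+1)
  1899: Sat (+1)  1900: Sun (+1)  1901: Mon (+1)  1902: Tue (+1)
Wednesday years: 1846, 1852, 1857, 1863, 1874, 1880, 1885, 1891 — 8 in total.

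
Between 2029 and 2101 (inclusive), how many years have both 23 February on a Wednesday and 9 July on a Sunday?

2

Check each year's weekday for 23 February and 9 July:
  2029: Fri/Mon  2030: Sat/Tue  2031: Sun/Wed  2032: Mon/Fri  2033: Wed/Sat  2034: Thu/Sun  2035: Fri/Mon  2036: Sat/Wed  2037: Mon/Thu  2038: Tue/Fri  2039: Wed/Sat  2040: Thu/Mon  2041: Sat/Tue  2042: Sun/Wed  …(45 more)…  2088: Mon/Fri  2089: Wed/Sat  2090: Thu/Sun  2091: Fri/Mon  2092: Sat/Wed  2093: Mon/Thu  2094: Tue/Fri  2095: Wed/Sat  2096: Thu/Mon  2097: Sat/Tue  2098: Sun/Wed  2099: Mon/Thu  2100: Tue/Fri  2101: Wed/Sat
Both conditions hold in: 2056, 2084 — 2.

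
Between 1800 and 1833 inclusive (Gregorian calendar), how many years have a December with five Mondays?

December has 31 days; it has five Mondays when Monday falls among the first (month-length − 28) days — i.e. when December 1 is one of Monday/Sunday/Saturday.
December 1 by year: 1800:Mon✓ 1801:Tue 1802:Wed 1803:Thu 1804:Sat✓ 1805:Sun✓ 1806:Mon✓ 1807:Tue 1808:Thu 1809:Fri 1810:Sat✓ 1811:Sun✓ 1812:Tue 1813:Wed 1814:Thu …(4 more)… 1819:Wed 1820:Fri 1821:Sat✓ 1822:Sun✓ 1823:Mon✓ 1824:Wed 1825:Thu 1826:Fri 1827:Sat✓ 1828:Mon✓ 1829:Tue 1830:Wed 1831:Thu 1832:Sat✓ 1833:Sun✓
Years with five Mondays: 1800, 1804, 1805, 1806, 1810, 1811, 1816, 1817, 1821, 1822, 1823, 1827, 1828, 1832, 1833 → 15.

15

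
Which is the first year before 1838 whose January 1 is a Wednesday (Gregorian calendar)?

Jan 1 advances by 2 weekdays after a leap year and by 1 after a common year.
1838: Jan 1 is Monday.
1837: Sunday
1836: Friday (leap)
1835: Thursday
1834: Wednesday
1834 begins on a Wednesday

1834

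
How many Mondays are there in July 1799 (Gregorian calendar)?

July 1799 has 31 days and begins on Monday.
The first Monday is July 1.
Mondays fall on 1, 8, 15, 22, 29 — that's 5.

5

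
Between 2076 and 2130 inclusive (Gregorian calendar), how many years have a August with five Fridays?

August has 31 days; it has five Fridays when Friday falls among the first (month-length − 28) days — i.e. when August 1 is one of Friday/Thursday/Wednesday.
August 1 by year: 2076:Sat 2077:Sun 2078:Mon 2079:Tue 2080:Thu✓ 2081:Fri✓ 2082:Sat 2083:Sun 2084:Tue 2085:Wed✓ 2086:Thu✓ 2087:Fri✓ 2088:Sun 2089:Mon 2090:Tue …(25 more)… 2116:Sat 2117:Sun 2118:Mon 2119:Tue 2120:Thu✓ 2121:Fri✓ 2122:Sat 2123:Sun 2124:Tue 2125:Wed✓ 2126:Thu✓ 2127:Fri✓ 2128:Sun 2129:Mon 2130:Tue
Years with five Fridays: 2080, 2081, 2085, 2086, 2087, 2091, 2092, 2096, 2097, 2098, 2103, 2104, 2108, 2109, 2110, 2114, 2115, 2120, 2121, 2125, 2126, 2127 → 22.

22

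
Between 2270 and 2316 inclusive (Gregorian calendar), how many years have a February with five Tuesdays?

February has 28 days (29 in leap years); it has five Tuesdays when Tuesday falls among the first (month-length − 28) days — i.e. when February 1 is Tuesday in a leap year (never in a common year).
February 1 by year: 2270:Tue 2271:Wed 2272:Thu 2273:Sat 2274:Sun 2275:Mon 2276:Tue✓ 2277:Thu 2278:Fri 2279:Sat 2280:Sun 2281:Tue 2282:Wed 2283:Thu 2284:Fri …(17 more)… 2302:Sat 2303:Sun 2304:Mon 2305:Wed 2306:Thu 2307:Fri 2308:Sat 2309:Mon 2310:Tue 2311:Wed 2312:Thu 2313:Sat 2314:Sun 2315:Mon 2316:Tue✓
Years with five Tuesdays: 2276, 2316 → 2.

2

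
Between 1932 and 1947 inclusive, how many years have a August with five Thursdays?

August has 31 days; it has five Thursdays when Thursday falls among the first (month-length − 28) days — i.e. when August 1 is one of Thursday/Wednesday/Tuesday.
August 1 by year: 1932:Mon 1933:Tue✓ 1934:Wed✓ 1935:Thu✓ 1936:Sat 1937:Sun 1938:Mon 1939:Tue✓ 1940:Thu✓ 1941:Fri 1942:Sat 1943:Sun 1944:Tue✓ 1945:Wed✓ 1946:Thu✓ 1947:Fri
Years with five Thursdays: 1933, 1934, 1935, 1939, 1940, 1944, 1945, 1946 → 8.

8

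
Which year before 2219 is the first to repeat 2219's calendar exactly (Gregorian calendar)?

2213

Two years share a calendar iff Jan 1 falls on the same weekday and both are leap or both are common. 2219: Jan 1 is Friday, common year.
2218: Jan 1 Thursday, common
2217: Jan 1 Wednesday, common
2216: Jan 1 Monday, leap
2215: Jan 1 Sunday, common
2214: Jan 1 Saturday, common
2213: Jan 1 Friday, common
2213 matches on both conditions.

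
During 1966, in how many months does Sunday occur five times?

4

A month of length L has five Sundays iff its first Sunday is on day ≤ L−28 (so day 1–3 in a 31-day month, 1–2 in a 30-day month, day 1 in a leap February).
Checking each month of 1966: Jan starts Sat (31d) ✓; Feb starts Tue (28d); Mar starts Tue (31d); Apr starts Fri (30d); May starts Sun (31d) ✓; Jun starts Wed (30d); Jul starts Fri (31d) ✓; Aug starts Mon (31d); Sep starts Thu (30d); Oct starts Sat (31d) ✓; Nov starts Tue (30d); Dec starts Thu (31d).
Five-Sunday months: January, May, July, October → 4.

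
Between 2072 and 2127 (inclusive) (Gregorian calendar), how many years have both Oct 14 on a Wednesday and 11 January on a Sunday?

Check each year's weekday for Oct 14 and 11 January:
  2072: Fri/Mon  2073: Sat/Wed  2074: Sun/Thu  2075: Mon/Fri  2076: Wed/Sat  2077: Thu/Mon  2078: Fri/Tue  2079: Sat/Wed  2080: Mon/Thu  2081: Tue/Sat  2082: Wed/Sun ✓  2083: Thu/Mon  2084: Sat/Tue  2085: Sun/Thu  …(28 more)…  2114: Sun/Thu  2115: Mon/Fri  2116: Wed/Sat  2117: Thu/Mon  2118: Fri/Tue  2119: Sat/Wed  2120: Mon/Thu  2121: Tue/Sat  2122: Wed/Sun ✓  2123: Thu/Mon  2124: Sat/Tue  2125: Sun/Thu  2126: Mon/Fri  2127: Tue/Sat
Both conditions hold in: 2082, 2093, 2099, 2105, 2111, 2122 — 6.

6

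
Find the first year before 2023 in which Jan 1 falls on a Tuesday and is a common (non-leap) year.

2019

Jan 1 advances by 2 weekdays after a leap year and by 1 after a common year.
2023: Jan 1 is Sunday.
2022: Saturday
2021: Friday
2020: Wednesday (leap)
2019: Tuesday
2019 begins on a Tuesday and is a common year.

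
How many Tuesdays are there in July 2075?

July 2075 has 31 days and begins on Monday.
The first Tuesday is July 2.
Tuesdays fall on 2, 9, 16, 23, 30 — that's 5.

5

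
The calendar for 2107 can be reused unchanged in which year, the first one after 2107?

2118

Two years share a calendar iff Jan 1 falls on the same weekday and both are leap or both are common. 2107: Jan 1 is Saturday, common year.
2108: Jan 1 Sunday, leap
2109: Jan 1 Tuesday, common
2110: Jan 1 Wednesday, common
2111: Jan 1 Thursday, common
2112: Jan 1 Friday, leap
2113: Jan 1 Sunday, common
2114: Jan 1 Monday, common
2115: Jan 1 Tuesday, common
2116: Jan 1 Wednesday, leap
2117: Jan 1 Friday, common
2118: Jan 1 Saturday, common
2118 matches on both conditions.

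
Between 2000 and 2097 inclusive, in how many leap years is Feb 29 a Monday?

3

Leap years in 2000–2097: 25 of them.
Feb 29 weekday advances by 5 (mod 7) from one leap year to the next four years later (or differs when a century non-leap intervenes).
Leap-day weekdays: 2000:Tue 2004:Sun 2008:Fri 2012:Wed 2016:Mon✓ 2020:Sat 2024:Thu 2028:Tue 2032:Sun 2036:Fri 2040:Wed 2044:Mon✓ 2048:Sat 2052:Thu 2056:Tue 2060:Sun 2064:Fri 2068:Wed 2072:Mon✓ 2076:Sat 2080:Thu 2084:Tue 2088:Sun 2092:Fri 2096:Wed
Monday: 2016, 2044, 2072 → 3.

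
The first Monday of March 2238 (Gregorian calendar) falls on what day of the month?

5

March 1, 2238 is a Thursday, so the first Monday is the 5th.
The first Monday is 5 + 0 = 5.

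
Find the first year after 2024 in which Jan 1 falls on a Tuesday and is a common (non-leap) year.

2030

Jan 1 advances by 2 weekdays after a leap year and by 1 after a common year.
2024: Jan 1 is Monday (leap).
2025: Wednesday
2026: Thursday
2027: Friday
2028: Saturday (leap)
2029: Monday
2030: Tuesday
2030 begins on a Tuesday and is a common year.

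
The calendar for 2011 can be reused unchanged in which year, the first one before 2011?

2005

Two years share a calendar iff Jan 1 falls on the same weekday and both are leap or both are common. 2011: Jan 1 is Saturday, common year.
2010: Jan 1 Friday, common
2009: Jan 1 Thursday, common
2008: Jan 1 Tuesday, leap
2007: Jan 1 Monday, common
2006: Jan 1 Sunday, common
2005: Jan 1 Saturday, common
2005 matches on both conditions.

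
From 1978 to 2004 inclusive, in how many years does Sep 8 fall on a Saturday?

Track Sep 8's weekday year by year (advancing +1, or +2 across a Feb 29):
  1978: Fri  1979: Sat (+1) ✓  1980: Mon (+2)  1981: Tue (+1)  1982: Wed (+1)
  1983: Thu (+1)  1984: Sat (+2) ✓  1985: Sun (+1)  1986: Mon (+1)  1987: Tue (+1)
  1988: Thu (+2)  1989: Fri (+1)  1990: Sat (+1) ✓  1991: Sun (+1)  1992: Tue (+2)
  1993: Wed (+1)  1994: Thu (+1)  1995: Fri (+1)  1996: Sun (+2)  1997: Mon (+1)
  1998: Tue (+1)  1999: Wed (+1)  2000: Fri (+2)  2001: Sat (+1) ✓  2002: Sun (+1)
  2003: Mon (+1)  2004: Wed (+2)
Saturday years: 1979, 1984, 1990, 2001 — 4 in total.

4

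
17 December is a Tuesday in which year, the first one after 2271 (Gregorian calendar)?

From one year to the next, a fixed date's weekday advances by 1, or by 2 when a Feb 29 lies between the two dates.
2271: December 17 is Sunday.
2272: Tuesday (+2)
17 December falls on a Tuesday in 2272.

2272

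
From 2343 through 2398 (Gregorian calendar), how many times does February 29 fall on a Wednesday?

2

Leap years in 2343–2398: 14 of them.
Feb 29 weekday advances by 5 (mod 7) from one leap year to the next four years later (or differs when a century non-leap intervenes).
Leap-day weekdays: 2344:Tue 2348:Sun 2352:Fri 2356:Wed✓ 2360:Mon 2364:Sat 2368:Thu 2372:Tue 2376:Sun 2380:Fri 2384:Wed✓ 2388:Mon 2392:Sat 2396:Thu
Wednesday: 2356, 2384 → 2.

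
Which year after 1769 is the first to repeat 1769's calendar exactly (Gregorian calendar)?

Two years share a calendar iff Jan 1 falls on the same weekday and both are leap or both are common. 1769: Jan 1 is Sunday, common year.
1770: Jan 1 Monday, common
1771: Jan 1 Tuesday, common
1772: Jan 1 Wednesday, leap
1773: Jan 1 Friday, common
1774: Jan 1 Saturday, common
1775: Jan 1 Sunday, common
1775 matches on both conditions.

1775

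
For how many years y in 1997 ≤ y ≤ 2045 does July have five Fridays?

21

July has 31 days; it has five Fridays when Friday falls among the first (month-length − 28) days — i.e. when July 1 is one of Friday/Thursday/Wednesday.
July 1 by year: 1997:Tue 1998:Wed✓ 1999:Thu✓ 2000:Sat 2001:Sun 2002:Mon 2003:Tue 2004:Thu✓ 2005:Fri✓ 2006:Sat 2007:Sun 2008:Tue 2009:Wed✓ 2010:Thu✓ 2011:Fri✓ …(19 more)… 2031:Tue 2032:Thu✓ 2033:Fri✓ 2034:Sat 2035:Sun 2036:Tue 2037:Wed✓ 2038:Thu✓ 2039:Fri✓ 2040:Sun 2041:Mon 2042:Tue 2043:Wed✓ 2044:Fri✓ 2045:Sat
Years with five Fridays: 1998, 1999, 2004, 2005, 2009, 2010, 2011, 2015, 2016, 2020, 2021, 2022, 2026, 2027, 2032, 2033, 2037, 2038, 2039, 2043, 2044 → 21.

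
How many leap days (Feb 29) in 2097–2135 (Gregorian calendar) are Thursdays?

Leap years in 2097–2135: 8 of them.
Feb 29 weekday advances by 5 (mod 7) from one leap year to the next four years later (or differs when a century non-leap intervenes).
Leap-day weekdays: 2104:Fri 2108:Wed 2112:Mon 2116:Sat 2120:Thu✓ 2124:Tue 2128:Sun 2132:Fri
Thursday: 2120 → 1.

1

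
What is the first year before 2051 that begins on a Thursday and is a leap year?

2032

Jan 1 advances by 2 weekdays after a leap year and by 1 after a common year.
2051: Jan 1 is Sunday.
2050: Saturday
2049: Friday
2048: Wednesday (leap)
2047: Tuesday
2046: Monday
2045: Sunday
2044: Friday (leap)
2043: Thursday
2042: Wednesday
2041: Tuesday
2040: Sunday (leap)
2039: Saturday
2038: Friday
2037: Thursday
2036: Tuesday (leap)
2035: Monday
2034: Sunday
2033: Saturday
2032: Thursday (leap)
2032 begins on a Thursday and is a leap year.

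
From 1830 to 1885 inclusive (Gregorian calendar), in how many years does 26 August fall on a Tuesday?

8

Track 26 August's weekday year by year (advancing +1, or +2 across a Feb 29):
  1830: Thu  1831: Fri (+1)  1832: Sun (+2)  1833: Mon (+1)  1834: Tue (+1) ✓
  1835: Wed (+1)  1836: Fri (+2)  1837: Sat (+1)  1838: Sun (+1)  1839: Mon (+1)
  1840: Wed (+2)  1841: Thu (+1)  1842: Fri (+1)  1843: Sat (+1)  … (28 more years) …
  1872: Mon (+2)  1873: Tue (+1) ✓  1874: Wed (+1)  1875: Thu (+1)  1876: Sat (+2)
  1877: Sun (+1)  1878: Mon (+1)  1879: Tue (+1) ✓  1880: Thu (+2)  1881: Fri (+1)
  1882: Sat (+1)  1883: Sun (+1)  1884: Tue (+2) ✓  1885: Wed (+1)
Tuesday years: 1834, 1845, 1851, 1856, 1862, 1873, 1879, 1884 — 8 in total.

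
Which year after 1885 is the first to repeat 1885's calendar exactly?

Two years share a calendar iff Jan 1 falls on the same weekday and both are leap or both are common. 1885: Jan 1 is Thursday, common year.
1886: Jan 1 Friday, common
1887: Jan 1 Saturday, common
1888: Jan 1 Sunday, leap
1889: Jan 1 Tuesday, common
1890: Jan 1 Wednesday, common
1891: Jan 1 Thursday, common
1891 matches on both conditions.

1891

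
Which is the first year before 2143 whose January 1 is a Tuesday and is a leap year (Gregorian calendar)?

Jan 1 advances by 2 weekdays after a leap year and by 1 after a common year.
2143: Jan 1 is Tuesday.
2142: Monday
2141: Sunday
2140: Friday (leap)
2139: Thursday
2138: Wednesday
2137: Tuesday
2136: Sunday (leap)
2135: Saturday
2134: Friday
2133: Thursday
2132: Tuesday (leap)
2132 begins on a Tuesday and is a leap year.

2132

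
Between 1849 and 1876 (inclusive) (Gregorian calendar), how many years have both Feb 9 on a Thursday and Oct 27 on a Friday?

Check each year's weekday for Feb 9 and Oct 27:
  1849: Fri/Sat  1850: Sat/Sun  1851: Sun/Mon  1852: Mon/Wed  1853: Wed/Thu  1854: Thu/Fri ✓  1855: Fri/Sat  1856: Sat/Mon  1857: Mon/Tue  1858: Tue/Wed  1859: Wed/Thu  1860: Thu/Sat  1861: Sat/Sun  1862: Sun/Mon  1863: Mon/Tue  1864: Tue/Thu  1865: Thu/Fri ✓  1866: Fri/Sat  1867: Sat/Sun  1868: Sun/Tue  1869: Tue/Wed  1870: Wed/Thu  1871: Thu/Fri ✓  1872: Fri/Sun  1873: Sun/Mon  1874: Mon/Tue  1875: Tue/Wed  1876: Wed/Fri
Both conditions hold in: 1854, 1865, 1871 — 3.

3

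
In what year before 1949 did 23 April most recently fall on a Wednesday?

1947

From one year to the next, a fixed date's weekday advances by 1, or by 2 when a Feb 29 lies between the two dates.
1949: April 23 is Saturday.
1948: Friday (−1)
1947: Wednesday (−2)
23 April falls on a Wednesday in 1947.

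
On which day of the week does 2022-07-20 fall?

January 1, 2022 is a Saturday.
July 20 is day 201 of the year, i.e. 200 days after Jan 1.
200 mod 7 = 4, so advance 4 weekdays from Saturday: Wednesday.

Wednesday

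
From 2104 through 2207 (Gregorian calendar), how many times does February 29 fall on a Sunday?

3

Leap years in 2104–2207: 25 of them.
Feb 29 weekday advances by 5 (mod 7) from one leap year to the next four years later (or differs when a century non-leap intervenes).
Leap-day weekdays: 2104:Fri 2108:Wed 2112:Mon 2116:Sat 2120:Thu 2124:Tue 2128:Sun✓ 2132:Fri 2136:Wed 2140:Mon 2144:Sat 2148:Thu 2152:Tue 2156:Sun✓ 2160:Fri 2164:Wed 2168:Mon 2172:Sat 2176:Thu 2180:Tue 2184:Sun✓ 2188:Fri 2192:Wed 2196:Mon 2204:Wed
Sunday: 2128, 2156, 2184 → 3.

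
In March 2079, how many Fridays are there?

5

March 2079 has 31 days and begins on Wednesday.
The first Friday is March 3.
Fridays fall on 3, 10, 17, 24, 31 — that's 5.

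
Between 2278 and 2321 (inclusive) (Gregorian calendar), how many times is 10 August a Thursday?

6

Track 10 August's weekday year by year (advancing +1, or +2 across a Feb 29):
  2278: Sat  2279: Sun (+1)  2280: Tue (+2)  2281: Wed (+1)  2282: Thu (+1) ✓
  2283: Fri (+1)  2284: Sun (+2)  2285: Mon (+1)  2286: Tue (+1)  2287: Wed (+1)
  2288: Fri (+2)  2289: Sat (+1)  2290: Sun (+1)  2291: Mon (+1)  … (16 more years) …
  2308: Mon (+2)  2309: Tue (+1)  2310: Wed (+1)  2311: Thu (+1) ✓  2312: Sat (+2)
  2313: Sun (+1)  2314: Mon (+1)  2315: Tue (+1)  2316: Thu (+2) ✓  2317: Fri (+1)
  2318: Sat (+1)  2319: Sun (+1)  2320: Tue (+2)  2321: Wed (+1)
Thursday years: 2282, 2293, 2299, 2305, 2311, 2316 — 6 in total.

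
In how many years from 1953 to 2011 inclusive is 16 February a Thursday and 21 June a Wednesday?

Check each year's weekday for 16 February and 21 June:
  1953: Mon/Sun  1954: Tue/Mon  1955: Wed/Tue  1956: Thu/Thu  1957: Sat/Fri  1958: Sun/Sat  1959: Mon/Sun  1960: Tue/Tue  1961: Thu/Wed ✓  1962: Fri/Thu  1963: Sat/Fri  1964: Sun/Sun  1965: Tue/Mon  1966: Wed/Tue  …(31 more)…  1998: Mon/Sun  1999: Tue/Mon  2000: Wed/Wed  2001: Fri/Thu  2002: Sat/Fri  2003: Sun/Sat  2004: Mon/Mon  2005: Wed/Tue  2006: Thu/Wed ✓  2007: Fri/Thu  2008: Sat/Sat  2009: Mon/Sun  2010: Tue/Mon  2011: Wed/Tue
Both conditions hold in: 1961, 1967, 1978, 1989, 1995, 2006 — 6.

6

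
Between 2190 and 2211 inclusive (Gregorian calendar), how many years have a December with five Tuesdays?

December has 31 days; it has five Tuesdays when Tuesday falls among the first (month-length − 28) days — i.e. when December 1 is one of Tuesday/Monday/Sunday.
December 1 by year: 2190:Wed 2191:Thu 2192:Sat 2193:Sun✓ 2194:Mon✓ 2195:Tue✓ 2196:Thu 2197:Fri 2198:Sat 2199:Sun✓ 2200:Mon✓ 2201:Tue✓ 2202:Wed 2203:Thu 2204:Sat 2205:Sun✓ 2206:Mon✓ 2207:Tue✓ 2208:Thu 2209:Fri 2210:Sat 2211:Sun✓
Years with five Tuesdays: 2193, 2194, 2195, 2199, 2200, 2201, 2205, 2206, 2207, 2211 → 10.

10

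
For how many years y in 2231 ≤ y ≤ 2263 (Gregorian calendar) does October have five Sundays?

October has 31 days; it has five Sundays when Sunday falls among the first (month-length − 28) days — i.e. when October 1 is one of Sunday/Saturday/Friday.
October 1 by year: 2231:Sat✓ 2232:Mon 2233:Tue 2234:Wed 2235:Thu 2236:Sat✓ 2237:Sun✓ 2238:Mon 2239:Tue 2240:Thu 2241:Fri✓ 2242:Sat✓ 2243:Sun✓ 2244:Tue 2245:Wed …(3 more)… 2249:Mon 2250:Tue 2251:Wed 2252:Fri✓ 2253:Sat✓ 2254:Sun✓ 2255:Mon 2256:Wed 2257:Thu 2258:Fri✓ 2259:Sat✓ 2260:Mon 2261:Tue 2262:Wed 2263:Thu
Years with five Sundays: 2231, 2236, 2237, 2241, 2242, 2243, 2247, 2248, 2252, 2253, 2254, 2258, 2259 → 13.

13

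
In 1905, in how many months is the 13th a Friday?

2

Check the 13th of each month of 1905: Jan 13: Fri, Feb 13: Mon, Mar 13: Mon, Apr 13: Thu, May 13: Sat, Jun 13: Tue, Jul 13: Thu, Aug 13: Sun, Sep 13: Wed, Oct 13: Fri, Nov 13: Mon, Dec 13: Wed.
Friday occurs in January, October — 2 months.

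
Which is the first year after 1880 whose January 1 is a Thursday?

1885

Jan 1 advances by 2 weekdays after a leap year and by 1 after a common year.
1880: Jan 1 is Thursday (leap).
1881: Saturday
1882: Sunday
1883: Monday
1884: Tuesday (leap)
1885: Thursday
1885 begins on a Thursday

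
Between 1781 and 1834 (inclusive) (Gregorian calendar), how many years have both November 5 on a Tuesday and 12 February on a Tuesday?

Check each year's weekday for November 5 and 12 February:
  1781: Mon/Mon  1782: Tue/Tue ✓  1783: Wed/Wed  1784: Fri/Thu  1785: Sat/Sat  1786: Sun/Sun  1787: Mon/Mon  1788: Wed/Tue  1789: Thu/Thu  1790: Fri/Fri  1791: Sat/Sat  1792: Mon/Sun  1793: Tue/Tue ✓  1794: Wed/Wed  …(26 more)…  1821: Mon/Mon  1822: Tue/Tue ✓  1823: Wed/Wed  1824: Fri/Thu  1825: Sat/Sat  1826: Sun/Sun  1827: Mon/Mon  1828: Wed/Tue  1829: Thu/Thu  1830: Fri/Fri  1831: Sat/Sat  1832: Mon/Sun  1833: Tue/Tue ✓  1834: Wed/Wed
Both conditions hold in: 1782, 1793, 1799, 1805, 1811, 1822, 1833 — 7.

7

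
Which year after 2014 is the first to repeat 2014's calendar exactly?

2025

Two years share a calendar iff Jan 1 falls on the same weekday and both are leap or both are common. 2014: Jan 1 is Wednesday, common year.
2015: Jan 1 Thursday, common
2016: Jan 1 Friday, leap
2017: Jan 1 Sunday, common
2018: Jan 1 Monday, common
2019: Jan 1 Tuesday, common
2020: Jan 1 Wednesday, leap
2021: Jan 1 Friday, common
2022: Jan 1 Saturday, common
2023: Jan 1 Sunday, common
2024: Jan 1 Monday, leap
2025: Jan 1 Wednesday, common
2025 matches on both conditions.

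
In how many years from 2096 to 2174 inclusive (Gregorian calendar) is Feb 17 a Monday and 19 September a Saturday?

3

Check each year's weekday for Feb 17 and 19 September:
  2096: Fri/Wed  2097: Sun/Thu  2098: Mon/Fri  2099: Tue/Sat  2100: Wed/Sun  2101: Thu/Mon  2102: Fri/Tue  2103: Sat/Wed  2104: Sun/Fri  2105: Tue/Sat  2106: Wed/Sun  2107: Thu/Mon  2108: Fri/Wed  2109: Sun/Thu  …(51 more)…  2161: Tue/Sat  2162: Wed/Sun  2163: Thu/Mon  2164: Fri/Wed  2165: Sun/Thu  2166: Mon/Fri  2167: Tue/Sat  2168: Wed/Mon  2169: Fri/Tue  2170: Sat/Wed  2171: Sun/Thu  2172: Mon/Sat ✓  2173: Wed/Sun  2174: Thu/Mon
Both conditions hold in: 2116, 2144, 2172 — 3.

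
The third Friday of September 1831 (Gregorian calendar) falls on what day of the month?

September 1, 1831 is a Thursday, so the first Friday is the 2nd.
The third Friday is 2 + 14 = 16.

16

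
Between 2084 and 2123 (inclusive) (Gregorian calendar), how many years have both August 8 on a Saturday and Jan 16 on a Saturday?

Check each year's weekday for August 8 and Jan 16:
  2084: Tue/Sun  2085: Wed/Tue  2086: Thu/Wed  2087: Fri/Thu  2088: Sun/Fri  2089: Mon/Sun  2090: Tue/Mon  2091: Wed/Tue  2092: Fri/Wed  2093: Sat/Fri  2094: Sun/Sat  2095: Mon/Sun  2096: Wed/Mon  2097: Thu/Wed  …(12 more)…  2110: Fri/Thu  2111: Sat/Fri  2112: Mon/Sat  2113: Tue/Mon  2114: Wed/Tue  2115: Thu/Wed  2116: Sat/Thu  2117: Sun/Sat  2118: Mon/Sun  2119: Tue/Mon  2120: Thu/Tue  2121: Fri/Thu  2122: Sat/Fri  2123: Sun/Sat
Both conditions hold in: no year — 0.

0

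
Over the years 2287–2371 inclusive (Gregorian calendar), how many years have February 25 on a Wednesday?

Track February 25's weekday year by year (advancing +1, or +2 across a Feb 29):
  2287: Fri  2288: Sat (+1)  2289: Mon (+2)  2290: Tue (+1)  2291: Wed (+1) ✓
  2292: Thu (+1)  2293: Sat (+2)  2294: Sun (+1)  2295: Mon (+1)  2296: Tue (+1)
  2297: Thu (+2)  2298: Fri (+1)  2299: Sat (+1)  2300: Sun (+1)  … (57 more years) …
  2358: Tue (+1)  2359: Wed (+1) ✓  2360: Thu (+1)  2361: Sat (+2)  2362: Sun (+1)
  2363: Mon (+1)  2364: Tue (+1)  2365: Thu (+2)  2366: Fri (+1)  2367: Sat (+1)
  2368: Sun (+1)  2369: Tue (+2)  2370: Wed (+1) ✓  2371: Thu (+1)
Wednesday years: 2291, 2303, 2314, 2320, 2325, 2331, 2342, 2348, 2353, 2359, 2370 — 11 in total.

11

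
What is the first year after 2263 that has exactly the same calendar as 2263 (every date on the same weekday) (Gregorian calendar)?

Two years share a calendar iff Jan 1 falls on the same weekday and both are leap or both are common. 2263: Jan 1 is Thursday, common year.
2264: Jan 1 Friday, leap
2265: Jan 1 Sunday, common
2266: Jan 1 Monday, common
2267: Jan 1 Tuesday, common
2268: Jan 1 Wednesday, leap
2269: Jan 1 Friday, common
2270: Jan 1 Saturday, common
2271: Jan 1 Sunday, common
2272: Jan 1 Monday, leap
2273: Jan 1 Wednesday, common
2274: Jan 1 Thursday, common
2274 matches on both conditions.

2274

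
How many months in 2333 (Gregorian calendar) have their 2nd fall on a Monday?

Check the 2nd of each month of 2333: Jan 2: Mon, Feb 2: Thu, Mar 2: Thu, Apr 2: Sun, May 2: Tue, Jun 2: Fri, Jul 2: Sun, Aug 2: Wed, Sep 2: Sat, Oct 2: Mon, Nov 2: Thu, Dec 2: Sat.
Monday occurs in January, October — 2 months.

2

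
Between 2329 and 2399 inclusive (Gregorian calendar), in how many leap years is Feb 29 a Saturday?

Leap years in 2329–2399: 17 of them.
Feb 29 weekday advances by 5 (mod 7) from one leap year to the next four years later (or differs when a century non-leap intervenes).
Leap-day weekdays: 2332:Mon 2336:Sat✓ 2340:Thu 2344:Tue 2348:Sun 2352:Fri 2356:Wed 2360:Mon 2364:Sat✓ 2368:Thu 2372:Tue 2376:Sun 2380:Fri 2384:Wed 2388:Mon 2392:Sat✓ 2396:Thu
Saturday: 2336, 2364, 2392 → 3.

3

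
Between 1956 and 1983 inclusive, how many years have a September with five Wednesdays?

September has 30 days; it has five Wednesdays when Wednesday falls among the first (month-length − 28) days — i.e. when September 1 is one of Wednesday/Tuesday.
September 1 by year: 1956:Sat 1957:Sun 1958:Mon 1959:Tue✓ 1960:Thu 1961:Fri 1962:Sat 1963:Sun 1964:Tue✓ 1965:Wed✓ 1966:Thu 1967:Fri 1968:Sun 1969:Mon 1970:Tue✓ 1971:Wed✓ 1972:Fri 1973:Sat 1974:Sun 1975:Mon 1976:Wed✓ 1977:Thu 1978:Fri 1979:Sat 1980:Mon 1981:Tue✓ 1982:Wed✓ 1983:Thu
Years with five Wednesdays: 1959, 1964, 1965, 1970, 1971, 1976, 1981, 1982 → 8.

8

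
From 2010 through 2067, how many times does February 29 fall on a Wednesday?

2

Leap years in 2010–2067: 14 of them.
Feb 29 weekday advances by 5 (mod 7) from one leap year to the next four years later (or differs when a century non-leap intervenes).
Leap-day weekdays: 2012:Wed✓ 2016:Mon 2020:Sat 2024:Thu 2028:Tue 2032:Sun 2036:Fri 2040:Wed✓ 2044:Mon 2048:Sat 2052:Thu 2056:Tue 2060:Sun 2064:Fri
Wednesday: 2012, 2040 → 2.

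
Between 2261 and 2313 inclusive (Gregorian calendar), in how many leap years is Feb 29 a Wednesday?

1

Leap years in 2261–2313: 12 of them.
Feb 29 weekday advances by 5 (mod 7) from one leap year to the next four years later (or differs when a century non-leap intervenes).
Leap-day weekdays: 2264:Mon 2268:Sat 2272:Thu 2276:Tue 2280:Sun 2284:Fri 2288:Wed✓ 2292:Mon 2296:Sat 2304:Mon 2308:Sat 2312:Thu
Wednesday: 2288 → 1.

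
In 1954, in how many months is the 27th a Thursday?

1

Check the 27th of each month of 1954: Jan 27: Wed, Feb 27: Sat, Mar 27: Sat, Apr 27: Tue, May 27: Thu, Jun 27: Sun, Jul 27: Tue, Aug 27: Fri, Sep 27: Mon, Oct 27: Wed, Nov 27: Sat, Dec 27: Mon.
Thursday occurs in May — 1 month.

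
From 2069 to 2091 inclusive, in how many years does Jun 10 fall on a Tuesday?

Track Jun 10's weekday year by year (advancing +1, or +2 across a Feb 29):
  2069: Mon  2070: Tue (+1) ✓  2071: Wed (+1)  2072: Fri (+2)  2073: Sat (+1)
  2074: Sun (+1)  2075: Mon (+1)  2076: Wed (+2)  2077: Thu (+1)  2078: Fri (+1)
  2079: Sat (+1)  2080: Mon (+2)  2081: Tue (+1) ✓  2082: Wed (+1)  2083: Thu (+1)
  2084: Sat (+2)  2085: Sun (+1)  2086: Mon (+1)  2087: Tue (+1) ✓  2088: Thu (+2)
  2089: Fri (+1)  2090: Sat (+1)  2091: Sun (+1)
Tuesday years: 2070, 2081, 2087 — 3 in total.

3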